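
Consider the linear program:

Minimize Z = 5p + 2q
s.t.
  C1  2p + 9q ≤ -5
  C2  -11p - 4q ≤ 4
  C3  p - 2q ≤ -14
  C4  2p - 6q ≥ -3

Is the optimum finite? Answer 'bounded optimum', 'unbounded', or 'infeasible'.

The boundaries 2p + 9q = -5 and -11p - 4q = 4 meet at (-16/91, -47/91), but that point violates p - 2q ≤ -14. Every candidate vertex is excluded by some other constraint, so the feasible region is empty.

infeasible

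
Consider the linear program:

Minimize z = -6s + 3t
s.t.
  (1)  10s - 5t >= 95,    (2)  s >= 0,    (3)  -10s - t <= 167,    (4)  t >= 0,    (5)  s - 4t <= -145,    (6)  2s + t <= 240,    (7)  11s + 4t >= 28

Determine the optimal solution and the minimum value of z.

s = 815/9, t = 530/9, minimum z = -1100/3

Corner points and z = -6s + 3t:
  (221/7, 309/7) → z = -57
  (259/4, 221/2) → z = -57
  (815/9, 530/9) → z = -1100/3

The binding constraints are s - 4t = -145 and 2s + t = 240.
Solving simultaneously gives s = 815/9, t = 530/9.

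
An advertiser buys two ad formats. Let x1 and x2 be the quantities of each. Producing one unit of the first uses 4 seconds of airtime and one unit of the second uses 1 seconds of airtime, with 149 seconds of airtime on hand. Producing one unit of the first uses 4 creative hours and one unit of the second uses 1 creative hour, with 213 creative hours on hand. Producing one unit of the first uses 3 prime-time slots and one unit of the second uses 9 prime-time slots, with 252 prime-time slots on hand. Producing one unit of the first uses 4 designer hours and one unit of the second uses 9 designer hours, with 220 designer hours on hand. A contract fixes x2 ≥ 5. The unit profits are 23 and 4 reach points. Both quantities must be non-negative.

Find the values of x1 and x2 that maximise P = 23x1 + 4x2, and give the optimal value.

x1 = 36, x2 = 5, maximum P = 848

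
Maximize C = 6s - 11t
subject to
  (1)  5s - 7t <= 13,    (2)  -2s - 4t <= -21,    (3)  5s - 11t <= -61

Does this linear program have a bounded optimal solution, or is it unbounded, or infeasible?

bounded optimum

Feasible corners and C = 6s - 11t:
  (57/2, 37/2) → C = -65/2
  (-13/42, 227/42) → C = -2575/42
The feasible region has finitely many vertices and no improving ray; the maximum is -65/2 at (57/2, 37/2).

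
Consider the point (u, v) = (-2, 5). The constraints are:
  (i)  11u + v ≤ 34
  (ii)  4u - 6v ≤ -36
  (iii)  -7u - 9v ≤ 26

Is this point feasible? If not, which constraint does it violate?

feasible

(i): -17 ≤ 34 ✓
(ii): -38 ≤ -36 ✓
(iii): -31 ≤ 26 ✓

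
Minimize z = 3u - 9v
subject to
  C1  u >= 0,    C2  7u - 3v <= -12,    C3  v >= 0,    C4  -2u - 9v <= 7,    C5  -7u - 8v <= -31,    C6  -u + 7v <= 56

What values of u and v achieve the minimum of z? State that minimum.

Vertices and z = 3u - 9v:
  (0, 4) → z = -36
  (0, 8) → z = -72
  (42/23, 190/23) → z = -1584/23

The optimum lies where u = 0 and -u + 7v = 56.
Solving simultaneously gives u = 0, v = 8.

u = 0, v = 8, minimum z = -72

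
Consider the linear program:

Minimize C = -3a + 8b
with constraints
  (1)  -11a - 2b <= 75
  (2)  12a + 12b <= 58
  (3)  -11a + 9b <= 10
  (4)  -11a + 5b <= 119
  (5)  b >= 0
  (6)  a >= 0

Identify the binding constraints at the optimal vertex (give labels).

Vertices and C = -3a + 8b:
  (67/40, 379/120) → C = 2429/120
  (29/6, 0) → C = -29/2
  (0, 10/9) → C = 80/9
  (0, 0) → C = 0

The minimum is at (29/6, 0). Substituting into each constraint, equality holds for (2) and (5); the remaining constraints have slack.

(2) and (5)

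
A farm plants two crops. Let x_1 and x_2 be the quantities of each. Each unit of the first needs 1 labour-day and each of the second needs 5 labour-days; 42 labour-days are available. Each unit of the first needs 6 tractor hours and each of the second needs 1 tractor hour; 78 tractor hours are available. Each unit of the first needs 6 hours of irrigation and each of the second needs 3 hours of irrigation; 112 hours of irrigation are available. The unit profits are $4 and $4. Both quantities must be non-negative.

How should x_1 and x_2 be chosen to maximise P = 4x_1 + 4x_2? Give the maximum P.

Vertices and P = 4x_1 + 4x_2:
  (0, 0) → P = 0
  (0, 42/5) → P = 168/5
  (13, 0) → P = 52
  (12, 6) → P = 72

x_1 = 12, x_2 = 6, maximum P = 72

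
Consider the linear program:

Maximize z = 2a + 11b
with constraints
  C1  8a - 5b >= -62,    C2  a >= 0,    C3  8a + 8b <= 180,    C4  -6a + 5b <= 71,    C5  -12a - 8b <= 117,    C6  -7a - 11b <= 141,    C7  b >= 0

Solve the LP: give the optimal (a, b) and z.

Corner points and z = 2a + 11b:
  (0, 62/5) → z = 682/5
  (101/26, 242/13) → z = 2763/13
  (0, 0) → z = 0
  (45/2, 0) → z = 45

At the optimal vertex, 8a - 5b = -62 and 8a + 8b = 180.
Solving simultaneously gives a = 101/26, b = 242/13.

a = 101/26, b = 242/13, maximum z = 2763/13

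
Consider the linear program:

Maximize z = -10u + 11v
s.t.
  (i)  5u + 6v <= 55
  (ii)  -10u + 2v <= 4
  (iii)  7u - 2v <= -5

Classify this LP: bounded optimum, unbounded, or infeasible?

bounded optimum

Extreme points and z = -10u + 11v:
  (43/35, 57/7) → z = 541/7
  (20/13, 205/26) → z = 1855/26
  (1/3, 11/3) → z = 37
The feasible region has finitely many vertices and no improving ray; the maximum is 541/7 at (43/35, 57/7).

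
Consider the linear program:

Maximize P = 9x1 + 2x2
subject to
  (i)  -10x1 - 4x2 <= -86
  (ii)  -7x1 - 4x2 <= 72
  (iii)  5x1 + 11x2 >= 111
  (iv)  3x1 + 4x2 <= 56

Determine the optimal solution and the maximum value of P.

Extreme points and P = 9x1 + 2x2:
  (251/45, 68/9) → P = 2939/45
  (30/7, 151/14) → P = 421/7
  (172/13, 53/13) → P = 1654/13

The binding constraints are 5x1 + 11x2 = 111 and 3x1 + 4x2 = 56.
Solving simultaneously gives x1 = 172/13, x2 = 53/13.

x1 = 172/13, x2 = 53/13, maximum P = 1654/13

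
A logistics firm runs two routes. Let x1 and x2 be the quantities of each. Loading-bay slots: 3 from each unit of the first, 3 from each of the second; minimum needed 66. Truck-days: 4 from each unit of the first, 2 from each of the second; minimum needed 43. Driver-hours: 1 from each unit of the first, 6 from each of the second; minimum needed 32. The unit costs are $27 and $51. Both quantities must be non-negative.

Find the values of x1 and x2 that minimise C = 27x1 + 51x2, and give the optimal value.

x1 = 20, x2 = 2, minimum C = 642

The feasible region is unbounded (it extends along (0, 1), (1, 0)), but C strictly increases along every unbounded feasible direction, so there is no improving ray and the minimum is attained at a vertex.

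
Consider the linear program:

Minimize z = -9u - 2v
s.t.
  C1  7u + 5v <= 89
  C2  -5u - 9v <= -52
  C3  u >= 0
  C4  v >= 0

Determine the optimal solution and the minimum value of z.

Corner points and z = -9u - 2v:
  (0, 89/5) → z = -178/5
  (89/7, 0) → z = -801/7
  (0, 52/9) → z = -104/9
  (52/5, 0) → z = -468/5

u = 89/7, v = 0, minimum z = -801/7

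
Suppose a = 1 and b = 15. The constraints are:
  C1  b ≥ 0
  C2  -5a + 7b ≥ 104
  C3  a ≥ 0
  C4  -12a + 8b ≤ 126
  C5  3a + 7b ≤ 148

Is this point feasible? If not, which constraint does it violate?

not feasible — violates C2

Constraint C2: -5a + 7b = 100, which is not ≥ 104. All other constraints are satisfied.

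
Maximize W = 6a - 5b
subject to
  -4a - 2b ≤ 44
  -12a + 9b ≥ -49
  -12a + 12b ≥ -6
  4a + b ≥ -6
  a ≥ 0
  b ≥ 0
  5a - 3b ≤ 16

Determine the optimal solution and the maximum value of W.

a = 29/4, b = 27/4, maximum W = 39/4

Extreme points and W = 6a - 5b:
  (1/2, 0) → W = 3
  (29/4, 27/4) → W = 39/4
  (0, 0) → W = 0
The feasible region is unbounded (it extends along (0, 1), (3, 5)), but W strictly decreases along every unbounded feasible direction, so there is no improving ray and the maximum is attained at a vertex.

The binding constraints are -12a + 12b = -6 and 5a - 3b = 16.
Solving simultaneously gives a = 29/4, b = 27/4.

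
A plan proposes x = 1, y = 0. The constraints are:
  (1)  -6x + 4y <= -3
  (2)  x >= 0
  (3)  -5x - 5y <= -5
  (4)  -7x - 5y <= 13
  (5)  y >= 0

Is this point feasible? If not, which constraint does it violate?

feasible

(1): -6 ≤ -3 ✓
(2): 1 ≥ 0 ✓
(3): -5 ≤ -5 ✓
(4): -7 ≤ 13 ✓
(5): 0 ≥ 0 ✓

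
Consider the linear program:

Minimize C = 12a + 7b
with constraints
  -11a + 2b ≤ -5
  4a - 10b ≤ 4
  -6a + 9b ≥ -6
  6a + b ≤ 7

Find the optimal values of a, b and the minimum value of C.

a = 7/17, b = -4/17, minimum C = 56/17

Feasible corners and C = 12a + 7b:
  (7/17, -4/17) → C = 56/17
  (19/23, 47/23) → C = 557/23
  (1, 0) → C = 12
  (23/20, 1/10) → C = 29/2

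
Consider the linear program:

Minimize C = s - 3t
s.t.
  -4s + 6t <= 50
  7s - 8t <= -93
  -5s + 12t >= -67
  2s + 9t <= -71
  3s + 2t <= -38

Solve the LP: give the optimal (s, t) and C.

s = -73/4, t = -23/6, minimum C = -27/4

Vertices and C = s - 3t:
  (-167/3, -259/9) → C = 92/3
  (-73/4, -23/6) → C = -27/4
  (-413/11, -467/22) → C = 575/22
  (-1405/79, -311/79) → C = -472/79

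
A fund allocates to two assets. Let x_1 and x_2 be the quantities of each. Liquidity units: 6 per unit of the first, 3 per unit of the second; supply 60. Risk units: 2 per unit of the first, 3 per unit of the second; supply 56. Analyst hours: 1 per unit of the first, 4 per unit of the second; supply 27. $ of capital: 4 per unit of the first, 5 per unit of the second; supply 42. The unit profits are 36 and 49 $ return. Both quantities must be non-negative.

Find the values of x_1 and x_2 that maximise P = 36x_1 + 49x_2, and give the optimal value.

x_1 = 3, x_2 = 6, maximum P = 402

Corner points and P = 36x_1 + 49x_2:
  (0, 0) → P = 0
  (0, 27/4) → P = 1323/4
  (10, 0) → P = 360
  (29/3, 2/3) → P = 1142/3
  (3, 6) → P = 402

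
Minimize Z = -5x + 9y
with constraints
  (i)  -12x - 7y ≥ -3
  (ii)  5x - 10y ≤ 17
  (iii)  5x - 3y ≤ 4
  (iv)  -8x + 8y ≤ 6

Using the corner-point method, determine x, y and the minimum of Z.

Vertices and Z = -5x + 9y:
  (37/71, -33/71) → Z = -482/71
  (-9/76, 12/19) → Z = 477/76
  (-11/35, -13/7) → Z = -106/7
  (-49/10, -83/20) → Z = -257/20

x = -11/35, y = -13/7, minimum Z = -106/7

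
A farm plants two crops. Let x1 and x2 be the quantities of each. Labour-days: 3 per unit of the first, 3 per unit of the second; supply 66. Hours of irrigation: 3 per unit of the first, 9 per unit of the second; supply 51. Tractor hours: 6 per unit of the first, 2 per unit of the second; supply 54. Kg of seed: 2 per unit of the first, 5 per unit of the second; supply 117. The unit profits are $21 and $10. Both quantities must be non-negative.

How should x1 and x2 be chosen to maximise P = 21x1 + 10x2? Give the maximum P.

x1 = 8, x2 = 3, maximum P = 198

Corner points and P = 21x1 + 10x2:
  (0, 0) → P = 0
  (0, 17/3) → P = 170/3
  (9, 0) → P = 189
  (8, 3) → P = 198

The binding constraints are 3x1 + 9x2 = 51 and 6x1 + 2x2 = 54.
Solving simultaneously gives x1 = 8, x2 = 3.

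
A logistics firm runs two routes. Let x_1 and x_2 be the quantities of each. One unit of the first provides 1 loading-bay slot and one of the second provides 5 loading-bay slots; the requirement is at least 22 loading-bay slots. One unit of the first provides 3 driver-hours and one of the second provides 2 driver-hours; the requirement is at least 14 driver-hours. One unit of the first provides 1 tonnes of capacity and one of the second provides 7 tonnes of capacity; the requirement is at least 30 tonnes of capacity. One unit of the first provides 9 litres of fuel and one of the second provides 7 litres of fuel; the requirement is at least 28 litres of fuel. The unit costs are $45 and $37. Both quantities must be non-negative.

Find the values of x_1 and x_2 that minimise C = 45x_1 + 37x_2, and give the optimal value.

Feasible corners and C = 45x_1 + 37x_2:
  (0, 7) → C = 259
  (30, 0) → C = 1350
  (2, 4) → C = 238
The feasible region is unbounded (it extends along (0, 1), (1, 0)), but C strictly increases along every unbounded feasible direction, so there is no improving ray and the minimum is attained at a vertex.

The optimum lies where x_1 + 5x_2 = 22 and 3x_1 + 2x_2 = 14.
Solving simultaneously gives x_1 = 2, x_2 = 4.

x_1 = 2, x_2 = 4, minimum C = 238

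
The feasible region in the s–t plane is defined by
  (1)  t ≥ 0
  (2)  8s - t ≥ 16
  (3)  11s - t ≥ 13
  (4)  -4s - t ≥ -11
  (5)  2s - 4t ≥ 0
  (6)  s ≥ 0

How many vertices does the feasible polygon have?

4

The feasible vertices (each the meet of two boundaries and inside every other half-plane) are:
  (2, 0)
  (11/4, 0)
  (32/15, 16/15)
  (22/9, 11/9)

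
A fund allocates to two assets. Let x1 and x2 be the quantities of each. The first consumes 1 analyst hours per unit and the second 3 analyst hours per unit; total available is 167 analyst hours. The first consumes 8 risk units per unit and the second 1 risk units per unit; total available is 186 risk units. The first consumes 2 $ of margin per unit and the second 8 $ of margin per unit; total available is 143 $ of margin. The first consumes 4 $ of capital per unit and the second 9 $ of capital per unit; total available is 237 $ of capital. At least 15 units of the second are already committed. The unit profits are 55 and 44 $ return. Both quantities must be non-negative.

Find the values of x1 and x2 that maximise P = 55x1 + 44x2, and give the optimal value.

x1 = 23/2, x2 = 15, maximum P = 2585/2

Vertices and P = 55x1 + 44x2:
  (0, 143/8) → P = 1573/2
  (0, 15) → P = 660
  (23/2, 15) → P = 2585/2

The optimum lies where 2x1 + 8x2 = 143 and x2 = 15.
Solving simultaneously gives x1 = 23/2, x2 = 15.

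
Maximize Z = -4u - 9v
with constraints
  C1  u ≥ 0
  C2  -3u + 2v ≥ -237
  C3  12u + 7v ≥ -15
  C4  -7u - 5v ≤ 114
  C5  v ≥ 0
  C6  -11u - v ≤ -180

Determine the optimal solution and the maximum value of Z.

u = 180/11, v = 0, maximum Z = -720/11

Corner points and Z = -4u - 9v:
  (0, 180) → Z = -1620
  (79, 0) → Z = -316
  (180/11, 0) → Z = -720/11
The feasible region is unbounded (it extends along (0, 1), (2, 3)), but Z strictly decreases along every unbounded feasible direction, so there is no improving ray and the maximum is attained at a vertex.

The optimum lies where v = 0 and -11u - v = -180.
Solving simultaneously gives u = 180/11, v = 0.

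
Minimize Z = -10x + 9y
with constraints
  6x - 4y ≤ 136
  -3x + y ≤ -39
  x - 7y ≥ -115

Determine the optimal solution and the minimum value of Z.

Corner points and Z = -10x + 9y:
  (10/3, -29) → Z = -883/3
  (706/19, 413/19) → Z = -3343/19
  (97/5, 96/5) → Z = -106/5

At the optimal vertex, 6x - 4y = 136 and -3x + y = -39.
Solving simultaneously gives x = 10/3, y = -29.

x = 10/3, y = -29, minimum Z = -883/3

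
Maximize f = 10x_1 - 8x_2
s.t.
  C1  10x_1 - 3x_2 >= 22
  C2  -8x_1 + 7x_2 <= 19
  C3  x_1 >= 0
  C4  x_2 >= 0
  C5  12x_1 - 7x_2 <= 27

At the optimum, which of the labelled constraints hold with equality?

Corner points and f = 10x_1 - 8x_2:
  (211/46, 183/23) → f = -409/23
  (11/5, 0) → f = 22
  (23/2, 111/7) → f = -83/7
  (9/4, 0) → f = 45/2

The maximum is at (9/4, 0). Substituting into each constraint, equality holds for C4 and C5; the remaining constraints have slack.

C4 and C5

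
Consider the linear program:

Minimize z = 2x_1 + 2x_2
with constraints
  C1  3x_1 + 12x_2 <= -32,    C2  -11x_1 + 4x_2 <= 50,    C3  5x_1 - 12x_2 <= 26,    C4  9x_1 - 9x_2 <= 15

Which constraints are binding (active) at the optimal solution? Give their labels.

Extreme points and z = 2x_1 + 2x_2:
  (-91/18, -101/72) → z = -155/12
  (-4/5, -37/15) → z = -98/15
  (-44/7, -67/14) → z = -155/7
  (-6/7, -53/21) → z = -142/21

The minimum is at (-44/7, -67/14). Substituting into each constraint, equality holds for C2 and C3; the remaining constraints have slack.

C2 and C3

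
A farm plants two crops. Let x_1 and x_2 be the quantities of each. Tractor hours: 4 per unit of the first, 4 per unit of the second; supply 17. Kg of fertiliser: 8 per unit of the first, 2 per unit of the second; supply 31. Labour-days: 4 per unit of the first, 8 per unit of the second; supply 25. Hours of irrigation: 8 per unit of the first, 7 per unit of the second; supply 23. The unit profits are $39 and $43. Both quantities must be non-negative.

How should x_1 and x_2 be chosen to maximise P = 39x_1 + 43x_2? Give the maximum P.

x_1 = 1/4, x_2 = 3, maximum P = 555/4

Feasible corners and P = 39x_1 + 43x_2:
  (0, 0) → P = 0
  (0, 25/8) → P = 1075/8
  (23/8, 0) → P = 897/8
  (1/4, 3) → P = 555/4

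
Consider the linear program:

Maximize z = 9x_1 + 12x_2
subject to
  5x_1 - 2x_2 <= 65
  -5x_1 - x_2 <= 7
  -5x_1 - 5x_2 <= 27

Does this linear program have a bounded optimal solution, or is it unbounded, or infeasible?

unbounded

From the feasible point (271/35, -92/7), moving in the direction (2, 5) keeps every constraint satisfied while z increases without bound.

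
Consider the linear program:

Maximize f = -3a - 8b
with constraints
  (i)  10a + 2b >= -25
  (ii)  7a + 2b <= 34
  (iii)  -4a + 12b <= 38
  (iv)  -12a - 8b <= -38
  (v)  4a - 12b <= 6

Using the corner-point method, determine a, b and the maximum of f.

a = 63/22, b = 5/11, maximum f = -269/22

Corner points and f = -3a - 8b:
  (83/23, 201/46) → f = -1053/23
  (105/23, 47/46) → f = -503/23
  (19/22, 38/11) → f = -665/22
  (63/22, 5/11) → f = -269/22

At the optimal vertex, -12a - 8b = -38 and 4a - 12b = 6.
Solving simultaneously gives a = 63/22, b = 5/11.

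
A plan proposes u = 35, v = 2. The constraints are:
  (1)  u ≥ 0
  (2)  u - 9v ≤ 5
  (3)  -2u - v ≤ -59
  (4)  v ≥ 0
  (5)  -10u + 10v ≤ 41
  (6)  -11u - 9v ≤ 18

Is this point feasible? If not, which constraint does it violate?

Constraint (2): u - 9v = 17, which is not ≤ 5. All other constraints are satisfied.

not feasible — violates (2)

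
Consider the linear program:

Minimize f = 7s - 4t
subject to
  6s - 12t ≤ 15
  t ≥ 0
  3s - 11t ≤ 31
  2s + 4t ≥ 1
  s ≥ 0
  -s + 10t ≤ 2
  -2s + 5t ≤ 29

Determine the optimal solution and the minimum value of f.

s = 1/12, t = 5/24, minimum f = -1/4

Corner points and f = 7s - 4t:
  (5/2, 0) → f = 35/2
  (29/8, 9/16) → f = 185/8
  (1/2, 0) → f = 7/2
  (1/12, 5/24) → f = -1/4

The binding constraints are 2s + 4t = 1 and -s + 10t = 2.
Solving simultaneously gives s = 1/12, t = 5/24.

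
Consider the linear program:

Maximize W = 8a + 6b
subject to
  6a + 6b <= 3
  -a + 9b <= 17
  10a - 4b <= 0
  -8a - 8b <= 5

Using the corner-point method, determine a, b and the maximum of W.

a = 1/7, b = 5/14, maximum W = 23/7

Extreme points and W = 8a + 6b:
  (-5/4, 7/4) → W = 1/2
  (1/7, 5/14) → W = 23/7
  (-181/80, 131/80) → W = -331/40
  (-5/28, -25/56) → W = -115/28

The binding constraints are 6a + 6b = 3 and 10a - 4b = 0.
Solving simultaneously gives a = 1/7, b = 5/14.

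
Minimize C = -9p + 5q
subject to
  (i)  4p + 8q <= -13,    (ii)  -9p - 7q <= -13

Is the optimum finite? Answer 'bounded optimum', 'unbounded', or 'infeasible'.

From the feasible point (195/44, -169/44), moving in the direction (8, -4) keeps every constraint satisfied while C decreases without bound.

unbounded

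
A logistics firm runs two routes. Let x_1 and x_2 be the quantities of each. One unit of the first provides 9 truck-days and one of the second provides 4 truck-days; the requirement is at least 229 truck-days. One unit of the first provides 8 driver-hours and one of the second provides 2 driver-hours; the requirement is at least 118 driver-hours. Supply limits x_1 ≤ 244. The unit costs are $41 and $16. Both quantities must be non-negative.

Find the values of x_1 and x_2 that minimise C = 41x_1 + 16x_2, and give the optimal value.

Extreme points and C = 41x_1 + 16x_2:
  (0, 59) → C = 944
  (229/9, 0) → C = 9389/9
  (244, 0) → C = 10004
  (1, 55) → C = 921
The feasible region is unbounded (it extends along (0, 1)), but C strictly increases along every unbounded feasible direction, so there is no improving ray and the minimum is attained at a vertex.

x_1 = 1, x_2 = 55, minimum C = 921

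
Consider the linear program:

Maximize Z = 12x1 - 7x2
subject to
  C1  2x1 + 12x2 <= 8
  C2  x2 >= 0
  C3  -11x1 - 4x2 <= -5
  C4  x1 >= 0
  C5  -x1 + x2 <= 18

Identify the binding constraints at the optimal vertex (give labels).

Vertices and Z = 12x1 - 7x2:
  (4, 0) → Z = 48
  (7/31, 39/62) → Z = -105/62
  (5/11, 0) → Z = 60/11

The maximum is at (4, 0). Substituting into each constraint, equality holds for C1 and C2; the remaining constraints have slack.

C1 and C2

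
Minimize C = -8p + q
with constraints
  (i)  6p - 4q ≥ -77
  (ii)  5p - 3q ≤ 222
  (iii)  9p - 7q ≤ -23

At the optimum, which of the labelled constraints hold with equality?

Extreme points and C = -8p + q:
  (1119/2, 1717/2) → C = -7235/2
  (-149/2, -185/2) → C = 1007/2
  (1623/8, 2113/8) → C = -10871/8

The minimum is at (1119/2, 1717/2). Substituting into each constraint, equality holds for (i) and (ii); the remaining constraints have slack.

(i) and (ii)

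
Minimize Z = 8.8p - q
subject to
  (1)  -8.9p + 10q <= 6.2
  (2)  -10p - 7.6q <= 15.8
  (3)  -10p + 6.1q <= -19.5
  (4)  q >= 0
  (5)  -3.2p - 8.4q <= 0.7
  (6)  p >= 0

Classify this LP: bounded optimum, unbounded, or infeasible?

Vertices and Z = 8.8p - q:
  (3326/653, 3365/653) → Z = 129519/3265
  (1.95, 0) → Z = 17.16
The feasible region has finitely many vertices and no improving ray; the minimum is 17.16 at (1.95, 0).

bounded optimum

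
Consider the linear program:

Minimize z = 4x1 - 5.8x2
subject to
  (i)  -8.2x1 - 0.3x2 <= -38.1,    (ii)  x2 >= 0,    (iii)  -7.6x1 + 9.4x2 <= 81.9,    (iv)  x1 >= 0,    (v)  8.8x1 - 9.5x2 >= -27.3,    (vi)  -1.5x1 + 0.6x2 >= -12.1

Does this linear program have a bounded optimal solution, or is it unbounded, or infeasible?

bounded optimum

Vertices and z = 4x1 - 5.8x2:
  (381/82, 0) → z = 762/41
  (17688/4027, 27957/4027) → z = -456993/20135
  (121/15, 0) → z = 484/15
  (571/39, 641/39) → z = -7169/195
The feasible region has finitely many vertices and no improving ray; the minimum is -7169/195 at (571/39, 641/39).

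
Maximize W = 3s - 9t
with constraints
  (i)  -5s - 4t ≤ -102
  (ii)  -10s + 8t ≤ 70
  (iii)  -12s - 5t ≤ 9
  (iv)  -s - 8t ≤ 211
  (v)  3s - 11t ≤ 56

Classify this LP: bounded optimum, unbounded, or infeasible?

From the feasible point (67/10, 137/8), moving in the direction (11, 3) keeps every constraint satisfied while W increases without bound.

unbounded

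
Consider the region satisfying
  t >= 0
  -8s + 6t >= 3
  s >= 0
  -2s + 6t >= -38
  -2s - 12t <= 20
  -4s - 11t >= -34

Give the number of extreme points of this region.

Intersecting each pair of boundary lines and keeping only the points that satisfy every inequality leaves:
  (0, 1/2)
  (171/112, 71/28)
  (0, 34/11)

3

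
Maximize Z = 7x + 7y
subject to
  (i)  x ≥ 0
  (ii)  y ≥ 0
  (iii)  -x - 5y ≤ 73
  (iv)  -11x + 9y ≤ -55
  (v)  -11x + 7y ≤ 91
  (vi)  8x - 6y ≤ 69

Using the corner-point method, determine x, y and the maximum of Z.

Vertices and Z = 7x + 7y:
  (5, 0) → Z = 35
  (69/8, 0) → Z = 483/8
  (97/2, 319/6) → Z = 2135/3

The optimum lies where -11x + 9y = -55 and 8x - 6y = 69.
Solving simultaneously gives x = 97/2, y = 319/6.

x = 97/2, y = 319/6, maximum Z = 2135/3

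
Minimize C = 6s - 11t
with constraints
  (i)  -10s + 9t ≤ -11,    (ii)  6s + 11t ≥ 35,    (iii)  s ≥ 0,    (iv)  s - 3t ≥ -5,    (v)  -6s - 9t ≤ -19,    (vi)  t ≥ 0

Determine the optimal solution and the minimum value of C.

s = 26/7, t = 61/21, minimum C = -29/3

The feasible region is unbounded (it extends along (3, 1), (1, 0)), but C strictly increases along every unbounded feasible direction, so there is no improving ray and the minimum is attained at a vertex.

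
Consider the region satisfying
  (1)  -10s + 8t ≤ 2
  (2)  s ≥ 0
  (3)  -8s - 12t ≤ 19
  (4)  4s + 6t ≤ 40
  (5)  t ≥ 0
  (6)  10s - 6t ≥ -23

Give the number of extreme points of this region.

Pairwise boundary intersections that survive every other constraint:
  (0, 1/4)
  (77/23, 102/23)
  (0, 0)
  (10, 0)

4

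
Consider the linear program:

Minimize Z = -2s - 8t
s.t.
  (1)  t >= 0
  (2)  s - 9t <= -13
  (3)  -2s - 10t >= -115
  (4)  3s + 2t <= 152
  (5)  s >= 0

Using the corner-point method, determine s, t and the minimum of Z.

Extreme points and Z = -2s - 8t:
  (905/28, 141/28) → Z = -1469/14
  (0, 13/9) → Z = -104/9
  (0, 23/2) → Z = -92

At the optimal vertex, s - 9t = -13 and -2s - 10t = -115.
Solving simultaneously gives s = 905/28, t = 141/28.

s = 905/28, t = 141/28, minimum Z = -1469/14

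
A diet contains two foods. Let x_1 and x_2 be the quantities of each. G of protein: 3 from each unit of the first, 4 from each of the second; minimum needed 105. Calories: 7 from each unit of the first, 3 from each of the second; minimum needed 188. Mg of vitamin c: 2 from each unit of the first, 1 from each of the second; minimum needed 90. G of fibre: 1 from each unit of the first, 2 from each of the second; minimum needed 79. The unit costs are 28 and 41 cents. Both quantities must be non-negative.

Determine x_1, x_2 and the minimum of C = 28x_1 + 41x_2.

x_1 = 101/3, x_2 = 68/3, minimum C = 1872

Vertices and C = 28x_1 + 41x_2:
  (0, 90) → C = 3690
  (79, 0) → C = 2212
  (101/3, 68/3) → C = 1872
The feasible region is unbounded (it extends along (0, 1), (1, 0)), but C strictly increases along every unbounded feasible direction, so there is no improving ray and the minimum is attained at a vertex.

At the optimal vertex, 2x_1 + x_2 = 90 and x_1 + 2x_2 = 79.
Solving simultaneously gives x_1 = 101/3, x_2 = 68/3.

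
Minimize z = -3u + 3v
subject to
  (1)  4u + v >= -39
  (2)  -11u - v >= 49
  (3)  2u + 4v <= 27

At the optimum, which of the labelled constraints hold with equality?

(1) and (2)

Feasible corners and z = -3u + 3v:
  (-10/7, -233/7) → z = -669/7
  (-183/14, 93/7) → z = 1107/14
  (-223/42, 395/42) → z = 309/7

The minimum is at (-10/7, -233/7). Substituting into each constraint, equality holds for (1) and (2); the remaining constraints have slack.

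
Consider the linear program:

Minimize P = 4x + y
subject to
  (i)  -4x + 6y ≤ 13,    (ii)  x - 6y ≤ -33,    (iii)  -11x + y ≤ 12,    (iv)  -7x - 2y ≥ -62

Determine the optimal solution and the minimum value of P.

The binding constraints are -4x + 6y = 13 and x - 6y = -33.
Solving simultaneously gives x = 20/3, y = 119/18.

x = 20/3, y = 119/18, minimum P = 599/18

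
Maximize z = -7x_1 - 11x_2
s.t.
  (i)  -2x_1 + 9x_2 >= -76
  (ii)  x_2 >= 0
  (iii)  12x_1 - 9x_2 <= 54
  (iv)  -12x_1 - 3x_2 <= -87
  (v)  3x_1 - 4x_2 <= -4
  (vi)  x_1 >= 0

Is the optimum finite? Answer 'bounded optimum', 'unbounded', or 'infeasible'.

Corner points and z = -7x_1 - 11x_2:
  (12, 10) → z = -194
  (112/19, 103/19) → z = -1917/19
  (0, 29) → z = -319
The feasible region has finitely many vertices and no improving ray; the maximum is -1917/19 at (112/19, 103/19).

bounded optimum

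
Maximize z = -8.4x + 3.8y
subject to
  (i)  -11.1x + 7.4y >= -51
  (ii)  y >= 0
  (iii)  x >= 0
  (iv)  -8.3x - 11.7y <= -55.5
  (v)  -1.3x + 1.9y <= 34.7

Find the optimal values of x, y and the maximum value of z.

x = 0, y = 347/19, maximum z = 347/5

The optimum lies where x = 0 and -1.3x + 1.9y = 34.7.
Solving simultaneously gives x = 0, y = 347/19.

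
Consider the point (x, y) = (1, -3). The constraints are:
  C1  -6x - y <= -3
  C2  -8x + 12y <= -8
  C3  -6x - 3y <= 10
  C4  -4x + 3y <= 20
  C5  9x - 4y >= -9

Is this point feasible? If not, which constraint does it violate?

feasible

C1: -3 ≤ -3 ✓
C2: -44 ≤ -8 ✓
C3: 3 ≤ 10 ✓
C4: -13 ≤ 20 ✓
C5: 21 ≥ -9 ✓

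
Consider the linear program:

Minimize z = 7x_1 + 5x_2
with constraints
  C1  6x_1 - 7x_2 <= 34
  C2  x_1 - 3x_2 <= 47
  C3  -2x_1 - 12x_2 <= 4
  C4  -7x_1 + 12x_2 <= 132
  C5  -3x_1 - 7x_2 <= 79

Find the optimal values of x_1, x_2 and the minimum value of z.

x_1 = -136/9, x_2 = 59/27, minimum z = -2561/27

Feasible corners and z = 7x_1 + 5x_2:
  (190/43, -46/43) → z = 1100/43
  (1332/23, 1030/23) → z = 14474/23
  (-136/9, 59/27) → z = -2561/27

The optimum lies where -2x_1 - 12x_2 = 4 and -7x_1 + 12x_2 = 132.
Solving simultaneously gives x_1 = -136/9, x_2 = 59/27.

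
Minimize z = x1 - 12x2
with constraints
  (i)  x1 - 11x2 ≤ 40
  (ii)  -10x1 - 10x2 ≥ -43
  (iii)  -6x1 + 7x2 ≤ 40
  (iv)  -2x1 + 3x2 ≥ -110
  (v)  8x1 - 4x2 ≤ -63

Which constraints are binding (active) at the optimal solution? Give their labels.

(iii) and (v)

Corner points and z = x1 - 12x2:
  (-720/59, -280/59) → z = 2640/59
  (-853/84, -383/84) → z = 3743/84
  (-281/32, -29/16) → z = 415/32

The minimum is at (-281/32, -29/16). Substituting into each constraint, equality holds for (iii) and (v); the remaining constraints have slack.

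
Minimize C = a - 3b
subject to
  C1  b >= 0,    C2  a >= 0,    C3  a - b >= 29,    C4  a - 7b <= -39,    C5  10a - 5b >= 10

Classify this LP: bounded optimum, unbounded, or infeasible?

From the feasible point (121/3, 34/3), moving in the direction (1, 1) keeps every constraint satisfied while C decreases without bound.

unbounded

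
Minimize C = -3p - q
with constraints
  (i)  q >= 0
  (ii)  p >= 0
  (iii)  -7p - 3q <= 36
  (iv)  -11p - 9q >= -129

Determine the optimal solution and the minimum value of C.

p = 129/11, q = 0, minimum C = -387/11

Corner points and C = -3p - q:
  (0, 0) → C = 0
  (129/11, 0) → C = -387/11
  (0, 43/3) → C = -43/3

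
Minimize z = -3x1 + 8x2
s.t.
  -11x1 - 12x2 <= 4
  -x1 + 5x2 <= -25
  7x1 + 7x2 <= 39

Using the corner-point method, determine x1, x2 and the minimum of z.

x1 = 496/7, x2 = -457/7, minimum z = -5144/7

Feasible corners and z = -3x1 + 8x2:
  (280/67, -279/67) → z = -3072/67
  (496/7, -457/7) → z = -5144/7
  (185/21, -68/21) → z = -157/3

The optimum lies where -11x1 - 12x2 = 4 and 7x1 + 7x2 = 39.
Solving simultaneously gives x1 = 496/7, x2 = -457/7.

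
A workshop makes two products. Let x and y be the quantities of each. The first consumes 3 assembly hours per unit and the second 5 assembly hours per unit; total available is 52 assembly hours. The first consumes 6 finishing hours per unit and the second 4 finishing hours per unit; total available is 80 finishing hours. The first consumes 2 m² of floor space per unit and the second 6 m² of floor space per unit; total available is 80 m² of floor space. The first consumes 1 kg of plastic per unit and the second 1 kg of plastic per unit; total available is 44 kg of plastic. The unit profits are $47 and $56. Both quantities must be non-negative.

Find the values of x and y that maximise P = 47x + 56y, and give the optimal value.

Extreme points and P = 47x + 56y:
  (0, 0) → P = 0
  (0, 52/5) → P = 2912/5
  (40/3, 0) → P = 1880/3
  (32/3, 4) → P = 2176/3

The optimum lies where 3x + 5y = 52 and 6x + 4y = 80.
Solving simultaneously gives x = 32/3, y = 4.

x = 32/3, y = 4, maximum P = 2176/3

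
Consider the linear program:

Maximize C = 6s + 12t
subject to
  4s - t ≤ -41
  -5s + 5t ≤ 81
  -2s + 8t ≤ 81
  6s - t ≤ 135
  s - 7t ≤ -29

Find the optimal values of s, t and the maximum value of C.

s = -124/15, t = 119/15, maximum C = 228/5

Extreme points and C = 6s + 12t:
  (-124/15, 119/15) → C = 228/5
  (-86/9, 25/9) → C = -24
  (-211/15, 32/15) → C = -294/5

At the optimal vertex, 4s - t = -41 and -5s + 5t = 81.
Solving simultaneously gives s = -124/15, t = 119/15.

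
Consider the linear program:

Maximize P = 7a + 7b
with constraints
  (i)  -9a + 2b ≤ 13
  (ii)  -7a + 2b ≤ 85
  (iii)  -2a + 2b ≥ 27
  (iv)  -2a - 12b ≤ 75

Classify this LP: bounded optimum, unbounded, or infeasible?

unbounded

From the feasible point (36, 337/2), moving in the direction (2, 7) keeps every constraint satisfied while P increases without bound.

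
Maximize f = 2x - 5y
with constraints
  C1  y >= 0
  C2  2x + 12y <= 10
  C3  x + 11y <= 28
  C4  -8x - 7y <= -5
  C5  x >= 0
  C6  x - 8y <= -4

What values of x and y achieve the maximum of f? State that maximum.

Vertices and f = 2x - 5y:
  (0, 5/6) → f = -25/6
  (8/7, 9/14) → f = -13/14
  (0, 5/7) → f = -25/7
  (12/71, 37/71) → f = -161/71

x = 8/7, y = 9/14, maximum f = -13/14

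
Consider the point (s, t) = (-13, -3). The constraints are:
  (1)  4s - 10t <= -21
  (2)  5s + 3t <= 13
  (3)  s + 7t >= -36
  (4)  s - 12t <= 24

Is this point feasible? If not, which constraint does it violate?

feasible

(1): -22 ≤ -21 ✓
(2): -74 ≤ 13 ✓
(3): -34 ≥ -36 ✓
(4): 23 ≤ 24 ✓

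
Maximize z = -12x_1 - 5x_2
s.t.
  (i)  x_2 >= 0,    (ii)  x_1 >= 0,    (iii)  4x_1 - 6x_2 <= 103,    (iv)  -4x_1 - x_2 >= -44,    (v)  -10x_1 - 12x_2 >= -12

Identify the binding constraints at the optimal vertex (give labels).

(i) and (ii)

Corner points and z = -12x_1 - 5x_2:
  (0, 0) → z = 0
  (6/5, 0) → z = -72/5
  (0, 1) → z = -5

The maximum is at (0, 0). Substituting into each constraint, equality holds for (i) and (ii); the remaining constraints have slack.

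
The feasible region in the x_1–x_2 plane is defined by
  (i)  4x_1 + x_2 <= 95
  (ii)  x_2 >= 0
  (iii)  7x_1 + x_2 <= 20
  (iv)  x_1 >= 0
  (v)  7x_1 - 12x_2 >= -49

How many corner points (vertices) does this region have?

4

Pairwise boundary intersections that survive every other constraint:
  (20/7, 0)
  (0, 0)
  (191/91, 69/13)
  (0, 49/12)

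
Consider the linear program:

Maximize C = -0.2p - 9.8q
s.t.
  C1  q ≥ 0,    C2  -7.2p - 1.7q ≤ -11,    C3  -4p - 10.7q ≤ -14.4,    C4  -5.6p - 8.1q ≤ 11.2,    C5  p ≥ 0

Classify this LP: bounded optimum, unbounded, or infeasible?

Extreme points and C = -0.2p - 9.8q:
  (3.6, 0) → C = -0.72
  (4661/3512, 373/439) → C = -150877/17560
  (0, 110/17) → C = -1078/17
The feasible region has finitely many vertices and no improving ray; the maximum is -0.72 at (3.6, 0).

bounded optimum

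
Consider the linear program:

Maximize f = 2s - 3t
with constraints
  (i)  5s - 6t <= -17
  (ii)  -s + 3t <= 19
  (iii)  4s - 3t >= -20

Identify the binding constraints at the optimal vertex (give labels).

(i) and (iii)

Vertices and f = 2s - 3t:
  (7, 26/3) → f = -12
  (-23/3, -32/9) → f = -14/3
  (-1/3, 56/9) → f = -58/3

The maximum is at (-23/3, -32/9). Substituting into each constraint, equality holds for (i) and (iii); the remaining constraints have slack.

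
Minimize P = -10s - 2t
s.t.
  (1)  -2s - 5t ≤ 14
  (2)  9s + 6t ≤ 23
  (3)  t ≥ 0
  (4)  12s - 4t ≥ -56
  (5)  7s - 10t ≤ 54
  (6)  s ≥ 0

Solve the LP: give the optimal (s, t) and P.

Vertices and P = -10s - 2t:
  (23/9, 0) → P = -230/9
  (0, 23/6) → P = -23/3
  (0, 0) → P = 0

At the optimal vertex, 9s + 6t = 23 and t = 0.
Solving simultaneously gives s = 23/9, t = 0.

s = 23/9, t = 0, minimum P = -230/9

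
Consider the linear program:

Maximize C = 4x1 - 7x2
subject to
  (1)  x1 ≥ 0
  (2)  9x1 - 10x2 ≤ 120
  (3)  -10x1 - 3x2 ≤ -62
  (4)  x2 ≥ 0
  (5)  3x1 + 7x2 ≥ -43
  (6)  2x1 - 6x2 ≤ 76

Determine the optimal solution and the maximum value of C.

Corner points and C = 4x1 - 7x2:
  (0, 62/3) → C = -434/3
  (40/3, 0) → C = 160/3
  (31/5, 0) → C = 124/5
The feasible region is unbounded (it extends along (0, 1), (10, 9)), but C strictly decreases along every unbounded feasible direction, so there is no improving ray and the maximum is attained at a vertex.

x1 = 40/3, x2 = 0, maximum C = 160/3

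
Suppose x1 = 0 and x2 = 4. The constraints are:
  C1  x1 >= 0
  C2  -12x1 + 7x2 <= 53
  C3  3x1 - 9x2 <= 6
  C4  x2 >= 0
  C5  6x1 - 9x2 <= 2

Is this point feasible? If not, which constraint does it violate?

C1: 0 ≥ 0 ✓
C2: 28 ≤ 53 ✓
C3: -36 ≤ 6 ✓
C4: 4 ≥ 0 ✓
C5: -36 ≤ 2 ✓

feasible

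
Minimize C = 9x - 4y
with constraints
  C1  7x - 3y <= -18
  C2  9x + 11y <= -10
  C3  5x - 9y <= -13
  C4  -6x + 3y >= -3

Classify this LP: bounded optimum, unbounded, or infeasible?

unbounded

From the feasible point (-57/26, 23/26), moving in the direction (-11, 9) keeps every constraint satisfied while C decreases without bound.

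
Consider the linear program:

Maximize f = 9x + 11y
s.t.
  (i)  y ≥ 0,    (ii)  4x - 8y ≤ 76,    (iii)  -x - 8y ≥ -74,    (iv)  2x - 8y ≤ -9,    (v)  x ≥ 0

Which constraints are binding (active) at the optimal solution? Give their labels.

(iii) and (iv)

Corner points and f = 9x + 11y:
  (65/3, 157/24) → f = 6407/24
  (0, 37/4) → f = 407/4
  (0, 9/8) → f = 99/8

The maximum is at (65/3, 157/24). Substituting into each constraint, equality holds for (iii) and (iv); the remaining constraints have slack.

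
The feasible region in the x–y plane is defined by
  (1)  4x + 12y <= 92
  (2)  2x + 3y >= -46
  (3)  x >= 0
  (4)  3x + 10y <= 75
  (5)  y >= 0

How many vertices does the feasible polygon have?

Pairwise boundary intersections that survive every other constraint:
  (5, 6)
  (23, 0)
  (0, 15/2)
  (0, 0)

4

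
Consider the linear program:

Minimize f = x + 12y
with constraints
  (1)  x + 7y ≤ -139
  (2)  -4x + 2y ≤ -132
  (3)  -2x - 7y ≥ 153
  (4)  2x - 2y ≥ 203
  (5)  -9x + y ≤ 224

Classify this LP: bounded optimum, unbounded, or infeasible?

From the feasible point (-71/2, -137), moving in the direction (7, -2) keeps every constraint satisfied while f decreases without bound.

unbounded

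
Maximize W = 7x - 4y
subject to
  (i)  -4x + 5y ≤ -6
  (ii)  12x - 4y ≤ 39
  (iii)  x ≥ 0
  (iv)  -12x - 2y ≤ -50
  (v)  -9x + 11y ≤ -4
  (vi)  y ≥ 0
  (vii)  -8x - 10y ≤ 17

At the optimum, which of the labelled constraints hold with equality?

(ii) and (iv)

Feasible corners and W = 7x - 4y:
  (171/44, 21/11) → W = 861/44
  (131/34, 32/17) → W = 661/34
  (139/36, 11/6) → W = 709/36

The maximum is at (139/36, 11/6). Substituting into each constraint, equality holds for (ii) and (iv); the remaining constraints have slack.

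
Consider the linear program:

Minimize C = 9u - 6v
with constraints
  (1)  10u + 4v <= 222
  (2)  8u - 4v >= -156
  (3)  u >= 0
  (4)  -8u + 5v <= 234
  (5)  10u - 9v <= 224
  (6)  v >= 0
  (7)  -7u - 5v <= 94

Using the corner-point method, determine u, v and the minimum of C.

The binding constraints are 10u + 4v = 222 and 8u - 4v = -156.
Solving simultaneously gives u = 11/3, v = 139/3.

u = 11/3, v = 139/3, minimum C = -245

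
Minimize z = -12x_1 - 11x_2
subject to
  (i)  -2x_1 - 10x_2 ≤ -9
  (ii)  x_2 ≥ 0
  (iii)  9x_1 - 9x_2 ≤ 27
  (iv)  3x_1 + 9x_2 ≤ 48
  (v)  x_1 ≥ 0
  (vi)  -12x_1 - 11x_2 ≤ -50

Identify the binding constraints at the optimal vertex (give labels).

(iii) and (iv)

Feasible corners and z = -12x_1 - 11x_2:
  (25/4, 13/4) → z = -443/4
  (83/23, 14/23) → z = -50
  (0, 16/3) → z = -176/3
  (0, 50/11) → z = -50

The minimum is at (25/4, 13/4). Substituting into each constraint, equality holds for (iii) and (iv); the remaining constraints have slack.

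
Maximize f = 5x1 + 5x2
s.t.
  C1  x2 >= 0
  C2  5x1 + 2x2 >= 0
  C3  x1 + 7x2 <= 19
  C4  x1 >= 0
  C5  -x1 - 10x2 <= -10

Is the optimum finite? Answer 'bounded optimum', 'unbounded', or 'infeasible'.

Corner points and f = 5x1 + 5x2:
  (19, 0) → f = 95
  (10, 0) → f = 50
  (0, 19/7) → f = 95/7
  (0, 1) → f = 5
The feasible region has finitely many vertices and no improving ray; the maximum is 95 at (19, 0).

bounded optimum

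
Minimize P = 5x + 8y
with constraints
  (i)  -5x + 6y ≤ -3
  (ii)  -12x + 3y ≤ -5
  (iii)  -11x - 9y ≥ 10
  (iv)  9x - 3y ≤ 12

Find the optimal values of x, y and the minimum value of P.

x = -7/3, y = -11, minimum P = -299/3

Feasible corners and P = 5x + 8y:
  (5/47, -175/141) → P = -1325/141
  (-7/3, -11) → P = -299/3
  (13/19, -37/19) → P = -231/19

The binding constraints are -12x + 3y = -5 and 9x - 3y = 12.
Solving simultaneously gives x = -7/3, y = -11.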